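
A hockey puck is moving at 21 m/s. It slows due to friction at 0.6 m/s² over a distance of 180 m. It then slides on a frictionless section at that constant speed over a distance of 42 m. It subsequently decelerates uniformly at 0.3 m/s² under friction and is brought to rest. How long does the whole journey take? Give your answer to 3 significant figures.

Phase 1 (decelerating): v₀ = 21.0 m/s, a = -0.6 m/s².
v² = v₀² + 2aΔx = 21.0² + 2·-0.6·180 = 225 → v = 15.0 m/s
t = (v − v₀)/a = (15.0 − 21.0)/-0.6 = 10.0 s

Phase 2 (constant speed): v₀ = 15.0 m/s, a = 0 m/s².
Constant speed: t = d/v = 42/15.0 = 2.80 s

Phase 3 (decelerating): v₀ = 15.0 m/s, a = -0.3 m/s².
v = v₀ + at → t = (0 − 15.0) / -0.3 = 50.0 s
v² = v₀² + 2aΔx → Δx = (0² − 15.0²)/(2·-0.3) = 375 m
Total time = 10.0 + 2.80 + 50.0 = 62.8 s

62.8 s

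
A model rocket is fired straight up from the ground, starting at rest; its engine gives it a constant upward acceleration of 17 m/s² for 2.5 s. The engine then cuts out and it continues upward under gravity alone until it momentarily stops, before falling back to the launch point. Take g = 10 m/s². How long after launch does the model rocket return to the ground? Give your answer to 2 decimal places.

12.11 s

Phase 1 (powered ascent): v₀ = 0 m/s, a = 17 m/s².
v = v₀ + at = 0 + (17)(2.5) = 42.5 m/s
Δx = v₀t + ½at² = 0·2.5 + 0.5·17·2.5² = 53.1 m

Phase 2 (coasting upward): v₀ = 42.5 m/s, a = -10 m/s².
v = v₀ + at → t = (0 − 42.5) / -10 = 4.25 s
v² = v₀² + 2aΔx → Δx = (0² − 42.5²)/(2·-10) = 90.3 m

Phase 3 (free fall): v₀ = 0 m/s, a = -10 m/s².
Falls 143 m from rest: t = √(2·143/10) = 5.36 s; v = g·t = 53.6 m/s.
Total time = 2.50 + 4.25 + 5.36 = 12.1 s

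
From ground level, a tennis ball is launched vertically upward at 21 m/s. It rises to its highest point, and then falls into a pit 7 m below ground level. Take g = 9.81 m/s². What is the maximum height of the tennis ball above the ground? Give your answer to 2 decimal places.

22.48 m

Phase 1 (rising): v₀ = 21.0 m/s, a = -9.81 m/s².
v = v₀ + at → t = (0 − 21.0) / -9.81 = 2.14 s
v² = v₀² + 2aΔx → Δx = (0² − 21.0²)/(2·-9.81) = 22.5 m
Maximum height = 22.5 m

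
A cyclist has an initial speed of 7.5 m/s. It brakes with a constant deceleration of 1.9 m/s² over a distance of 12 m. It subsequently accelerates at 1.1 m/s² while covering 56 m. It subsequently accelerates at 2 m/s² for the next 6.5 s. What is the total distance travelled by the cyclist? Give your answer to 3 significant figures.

Phase 1 (decelerating): v₀ = 7.50 m/s, a = -1.9 m/s².
v² = v₀² + 2aΔx = 7.50² + 2·-1.9·12 = 10.7 → v = 3.26 m/s
t = (v − v₀)/a = (3.26 − 7.50)/-1.9 = 2.23 s

Phase 2 (accelerating): v₀ = 3.26 m/s, a = 1.1 m/s².
v² = v₀² + 2aΔx = 3.26² + 2·1.1·56 = 134 → v = 11.6 m/s
t = (v − v₀)/a = (11.6 − 3.26)/1.1 = 7.55 s

Phase 3 (accelerating): v₀ = 11.6 m/s, a = 2 m/s².
v = v₀ + at = 11.6 + (2)(6.5) = 24.6 m/s
Δx = v₀t + ½at² = 11.6·6.5 + 0.5·2·6.5² = 117 m
Total distance = 12.0 + 56.0 + 117 = 185 m

185 m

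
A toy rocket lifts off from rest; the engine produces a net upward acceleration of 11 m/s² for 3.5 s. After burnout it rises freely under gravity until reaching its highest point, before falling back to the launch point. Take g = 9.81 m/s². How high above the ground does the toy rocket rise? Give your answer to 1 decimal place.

142.9 m

Phase 1 (powered ascent): v₀ = 0 m/s, a = 11 m/s².
v = v₀ + at = 0 + (11)(3.5) = 38.5 m/s
Δx = v₀t + ½at² = 0·3.5 + 0.5·11·3.5² = 67.4 m

Phase 2 (coasting upward): v₀ = 38.5 m/s, a = -9.81 m/s².
v = v₀ + at → t = (0 − 38.5) / -9.81 = 3.92 s
v² = v₀² + 2aΔx → Δx = (0² − 38.5²)/(2·-9.81) = 75.5 m
Maximum height = 67.4 + 75.5 = 143 m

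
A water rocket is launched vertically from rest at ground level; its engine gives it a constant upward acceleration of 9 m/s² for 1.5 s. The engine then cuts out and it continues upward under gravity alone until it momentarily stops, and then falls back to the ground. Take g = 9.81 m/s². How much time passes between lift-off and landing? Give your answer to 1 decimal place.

Phase 1 (powered ascent): v₀ = 0 m/s, a = 9 m/s².
v = v₀ + at = 0 + (9)(1.5) = 13.5 m/s
Δx = v₀t + ½at² = 0·1.5 + 0.5·9·1.5² = 10.1 m

Phase 2 (coasting upward): v₀ = 13.5 m/s, a = -9.81 m/s².
v = v₀ + at → t = (0 − 13.5) / -9.81 = 1.38 s
v² = v₀² + 2aΔx → Δx = (0² − 13.5²)/(2·-9.81) = 9.29 m

Phase 3 (free fall): v₀ = 0 m/s, a = -9.81 m/s².
Falls 19.4 m from rest: t = √(2·19.4/9.81) = 1.99 s; v = g·t = 19.5 m/s.
Total time = 1.50 + 1.38 + 1.99 = 4.87 s

4.9 s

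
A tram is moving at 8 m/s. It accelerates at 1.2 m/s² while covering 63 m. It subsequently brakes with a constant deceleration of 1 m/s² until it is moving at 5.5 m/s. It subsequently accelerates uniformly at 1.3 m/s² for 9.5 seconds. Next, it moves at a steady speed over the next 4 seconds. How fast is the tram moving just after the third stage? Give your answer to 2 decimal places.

17.85 m/s

Phase 1 (accelerating): v₀ = 8.00 m/s, a = 1.2 m/s².
v² = v₀² + 2aΔx = 8.00² + 2·1.2·63 = 215 → v = 14.7 m/s
t = (v − v₀)/a = (14.7 − 8.00)/1.2 = 5.56 s

Phase 2 (decelerating): v₀ = 14.7 m/s, a = -1 m/s².
v = v₀ + at → t = (5.5 − 14.7) / -1 = 9.17 s
v² = v₀² + 2aΔx → Δx = (5.5² − 14.7²)/(2·-1) = 92.5 m

Phase 3 (accelerating): v₀ = 5.50 m/s, a = 1.3 m/s².
v = v₀ + at = 5.50 + (1.3)(9.5) = 17.9 m/s
Δx = v₀t + ½at² = 5.50·9.5 + 0.5·1.3·9.5² = 111 m
Speed at end of phase 3 = 17.9 m/s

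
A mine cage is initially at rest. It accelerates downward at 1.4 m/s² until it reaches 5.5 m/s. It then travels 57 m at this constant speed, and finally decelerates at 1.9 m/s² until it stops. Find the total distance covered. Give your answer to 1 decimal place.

75.8 m

Phase 1 (accelerating): v₀ = 0 m/s, a = 1.4 m/s².
v = v₀ + at → t = (5.5 − 0) / 1.4 = 3.93 s
v² = v₀² + 2aΔx → Δx = (5.5² − 0²)/(2·1.4) = 10.8 m

Phase 2 (constant speed): v₀ = 5.50 m/s, a = 0 m/s².
Constant speed: t = d/v = 57/5.50 = 10.4 s

Phase 3 (decelerating): v₀ = 5.50 m/s, a = -1.9 m/s².
v = v₀ + at → t = (0 − 5.50) / -1.9 = 2.89 s
v² = v₀² + 2aΔx → Δx = (0² − 5.50²)/(2·-1.9) = 7.96 m
Total distance = 10.8 + 57.0 + 7.96 = 75.8 m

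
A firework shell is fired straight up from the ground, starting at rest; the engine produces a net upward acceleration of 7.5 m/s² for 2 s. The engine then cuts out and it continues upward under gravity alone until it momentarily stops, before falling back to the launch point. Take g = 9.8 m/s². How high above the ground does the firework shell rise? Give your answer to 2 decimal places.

26.48 m

Phase 1 (powered ascent): v₀ = 0 m/s, a = 7.5 m/s².
v = v₀ + at = 0 + (7.5)(2) = 15.0 m/s
Δx = v₀t + ½at² = 0·2 + 0.5·7.5·2² = 15.0 m

Phase 2 (coasting upward): v₀ = 15.0 m/s, a = -9.8 m/s².
v = v₀ + at → t = (0 − 15.0) / -9.8 = 1.53 s
v² = v₀² + 2aΔx → Δx = (0² − 15.0²)/(2·-9.8) = 11.5 m
Maximum height = 15.0 + 11.5 = 26.5 m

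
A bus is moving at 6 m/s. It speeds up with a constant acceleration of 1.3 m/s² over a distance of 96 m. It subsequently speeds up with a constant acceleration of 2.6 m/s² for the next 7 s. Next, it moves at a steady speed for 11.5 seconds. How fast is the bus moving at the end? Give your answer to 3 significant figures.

35.1 m/s

Phase 1 (accelerating): v₀ = 6.00 m/s, a = 1.3 m/s².
v² = v₀² + 2aΔx = 6.00² + 2·1.3·96 = 286 → v = 16.9 m/s
t = (v − v₀)/a = (16.9 − 6.00)/1.3 = 8.38 s

Phase 2 (accelerating): v₀ = 16.9 m/s, a = 2.6 m/s².
v = v₀ + at = 16.9 + (2.6)(7) = 35.1 m/s
Δx = v₀t + ½at² = 16.9·7 + 0.5·2.6·7² = 182 m

Phase 3 (constant speed): v₀ = 35.1 m/s, a = 0 m/s².
v = v₀ + at = 35.1 + (0)(11.5) = 35.1 m/s
Δx = v₀t + ½at² = 35.1·11.5 + 0.5·0·11.5² = 404 m
Final speed = 35.1 m/s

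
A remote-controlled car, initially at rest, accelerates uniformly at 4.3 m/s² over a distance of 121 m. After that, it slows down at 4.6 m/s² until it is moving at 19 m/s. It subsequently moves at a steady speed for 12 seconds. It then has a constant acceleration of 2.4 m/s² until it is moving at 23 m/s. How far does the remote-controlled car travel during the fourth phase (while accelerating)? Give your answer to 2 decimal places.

35.00 m

Phase 1 (accelerating): v₀ = 0 m/s, a = 4.3 m/s².
v² = v₀² + 2aΔx = 0² + 2·4.3·121 = 1040 → v = 32.3 m/s
t = (v − v₀)/a = (32.3 − 0)/4.3 = 7.50 s

Phase 2 (decelerating): v₀ = 32.3 m/s, a = -4.6 m/s².
v = v₀ + at → t = (19 − 32.3) / -4.6 = 2.88 s
v² = v₀² + 2aΔx → Δx = (19² − 32.3²)/(2·-4.6) = 73.9 m

Phase 3 (constant speed): v₀ = 19.0 m/s, a = 0 m/s².
v = v₀ + at = 19.0 + (0)(12) = 19.0 m/s
Δx = v₀t + ½at² = 19.0·12 + 0.5·0·12² = 228 m

Phase 4 (accelerating): v₀ = 19.0 m/s, a = 2.4 m/s².
v = v₀ + at → t = (23 − 19.0) / 2.4 = 1.67 s
v² = v₀² + 2aΔx → Δx = (23² − 19.0²)/(2·2.4) = 35.0 m
Distance in phase 4 = 35.0 m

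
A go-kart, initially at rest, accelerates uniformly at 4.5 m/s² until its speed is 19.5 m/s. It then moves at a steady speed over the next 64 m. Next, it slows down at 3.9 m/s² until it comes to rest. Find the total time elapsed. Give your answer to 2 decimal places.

12.62 s

Phase 1 (accelerating): v₀ = 0 m/s, a = 4.5 m/s².
v = v₀ + at → t = (19.5 − 0) / 4.5 = 4.33 s
v² = v₀² + 2aΔx → Δx = (19.5² − 0²)/(2·4.5) = 42.2 m

Phase 2 (constant speed): v₀ = 19.5 m/s, a = 0 m/s².
Constant speed: t = d/v = 64/19.5 = 3.28 s

Phase 3 (decelerating): v₀ = 19.5 m/s, a = -3.9 m/s².
v = v₀ + at → t = (0 − 19.5) / -3.9 = 5.00 s
v² = v₀² + 2aΔx → Δx = (0² − 19.5²)/(2·-3.9) = 48.8 m
Total time = 4.33 + 3.28 + 5.00 = 12.6 s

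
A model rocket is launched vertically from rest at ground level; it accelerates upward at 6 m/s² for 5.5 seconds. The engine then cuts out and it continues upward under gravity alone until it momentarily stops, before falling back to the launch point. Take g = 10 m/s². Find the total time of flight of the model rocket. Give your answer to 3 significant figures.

14.2 s

Phase 1 (powered ascent): v₀ = 0 m/s, a = 6 m/s².
v = v₀ + at = 0 + (6)(5.5) = 33.0 m/s
Δx = v₀t + ½at² = 0·5.5 + 0.5·6·5.5² = 90.8 m

Phase 2 (coasting upward): v₀ = 33.0 m/s, a = -10 m/s².
v = v₀ + at → t = (0 − 33.0) / -10 = 3.30 s
v² = v₀² + 2aΔx → Δx = (0² − 33.0²)/(2·-10) = 54.5 m

Phase 3 (free fall): v₀ = 0 m/s, a = -10 m/s².
Falls 145 m from rest: t = √(2·145/10) = 5.39 s; v = g·t = 53.9 m/s.
Total time = 5.50 + 3.30 + 5.39 = 14.2 s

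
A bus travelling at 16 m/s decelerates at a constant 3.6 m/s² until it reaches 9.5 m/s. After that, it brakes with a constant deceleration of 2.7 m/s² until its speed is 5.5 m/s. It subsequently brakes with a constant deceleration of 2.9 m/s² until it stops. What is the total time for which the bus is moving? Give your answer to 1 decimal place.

5.2 s

Phase 1 (decelerating): v₀ = 16.0 m/s, a = -3.6 m/s².
v = v₀ + at → t = (9.5 − 16.0) / -3.6 = 1.81 s
v² = v₀² + 2aΔx → Δx = (9.5² − 16.0²)/(2·-3.6) = 23.0 m

Phase 2 (decelerating): v₀ = 9.50 m/s, a = -2.7 m/s².
v = v₀ + at → t = (5.5 − 9.50) / -2.7 = 1.48 s
v² = v₀² + 2aΔx → Δx = (5.5² − 9.50²)/(2·-2.7) = 11.1 m

Phase 3 (decelerating): v₀ = 5.50 m/s, a = -2.9 m/s².
v = v₀ + at → t = (0 − 5.50) / -2.9 = 1.90 s
v² = v₀² + 2aΔx → Δx = (0² − 5.50²)/(2·-2.9) = 5.22 m
Total time = 1.81 + 1.48 + 1.90 = 5.18 s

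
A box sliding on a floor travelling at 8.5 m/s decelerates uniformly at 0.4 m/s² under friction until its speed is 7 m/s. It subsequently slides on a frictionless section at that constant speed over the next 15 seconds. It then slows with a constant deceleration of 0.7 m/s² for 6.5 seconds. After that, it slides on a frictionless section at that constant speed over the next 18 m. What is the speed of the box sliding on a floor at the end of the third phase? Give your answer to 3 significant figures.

Phase 1 (decelerating): v₀ = 8.50 m/s, a = -0.4 m/s².
v = v₀ + at → t = (7 − 8.50) / -0.4 = 3.75 s
v² = v₀² + 2aΔx → Δx = (7² − 8.50²)/(2·-0.4) = 29.1 m

Phase 2 (constant speed): v₀ = 7.00 m/s, a = 0 m/s².
v = v₀ + at = 7.00 + (0)(15) = 7.00 m/s
Δx = v₀t + ½at² = 7.00·15 + 0.5·0·15² = 105 m

Phase 3 (decelerating): v₀ = 7.00 m/s, a = -0.7 m/s².
v = v₀ + at = 7.00 + (-0.7)(6.5) = 2.45 m/s
Δx = v₀t + ½at² = 7.00·6.5 + 0.5·-0.7·6.5² = 30.7 m
Speed at end of phase 3 = 2.45 m/s

2.45 m/s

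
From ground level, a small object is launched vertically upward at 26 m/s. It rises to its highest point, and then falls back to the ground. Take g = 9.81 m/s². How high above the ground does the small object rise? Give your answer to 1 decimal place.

Phase 1 (rising): v₀ = 26.0 m/s, a = -9.81 m/s².
v = v₀ + at → t = (0 − 26.0) / -9.81 = 2.65 s
v² = v₀² + 2aΔx → Δx = (0² − 26.0²)/(2·-9.81) = 34.5 m
Maximum height = 34.5 m

34.5 m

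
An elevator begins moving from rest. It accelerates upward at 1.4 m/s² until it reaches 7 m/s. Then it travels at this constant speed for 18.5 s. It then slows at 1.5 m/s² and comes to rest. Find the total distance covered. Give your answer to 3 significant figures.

Phase 1 (accelerating): v₀ = 0 m/s, a = 1.4 m/s².
v = v₀ + at → t = (7 − 0) / 1.4 = 5.00 s
v² = v₀² + 2aΔx → Δx = (7² − 0²)/(2·1.4) = 17.5 m

Phase 2 (constant speed): v₀ = 7.00 m/s, a = 0 m/s².
v = v₀ + at = 7.00 + (0)(18.5) = 7.00 m/s
Δx = v₀t + ½at² = 7.00·18.5 + 0.5·0·18.5² = 130 m

Phase 3 (decelerating): v₀ = 7.00 m/s, a = -1.5 m/s².
v = v₀ + at → t = (0 − 7.00) / -1.5 = 4.67 s
v² = v₀² + 2aΔx → Δx = (0² − 7.00²)/(2·-1.5) = 16.3 m
Total distance = 17.5 + 130 + 16.3 = 163 m

163 m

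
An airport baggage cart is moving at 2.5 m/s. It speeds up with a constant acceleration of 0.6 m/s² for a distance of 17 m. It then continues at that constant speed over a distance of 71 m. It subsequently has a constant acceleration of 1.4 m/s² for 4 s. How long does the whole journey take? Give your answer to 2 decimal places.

Phase 1 (accelerating): v₀ = 2.50 m/s, a = 0.6 m/s².
v² = v₀² + 2aΔx = 2.50² + 2·0.6·17 = 26.6 → v = 5.16 m/s
t = (v − v₀)/a = (5.16 − 2.50)/0.6 = 4.44 s

Phase 2 (constant speed): v₀ = 5.16 m/s, a = 0 m/s².
Constant speed: t = d/v = 71/5.16 = 13.8 s

Phase 3 (accelerating): v₀ = 5.16 m/s, a = 1.4 m/s².
v = v₀ + at = 5.16 + (1.4)(4) = 10.8 m/s
Δx = v₀t + ½at² = 5.16·4 + 0.5·1.4·4² = 31.8 m
Total time = 4.44 + 13.8 + 4.00 = 22.2 s

22.19 s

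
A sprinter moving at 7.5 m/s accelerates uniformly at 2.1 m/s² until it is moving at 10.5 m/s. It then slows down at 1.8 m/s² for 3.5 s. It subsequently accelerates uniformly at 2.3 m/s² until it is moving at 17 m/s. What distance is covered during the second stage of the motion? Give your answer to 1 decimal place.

Phase 1 (accelerating): v₀ = 7.50 m/s, a = 2.1 m/s².
v = v₀ + at → t = (10.5 − 7.50) / 2.1 = 1.43 s
v² = v₀² + 2aΔx → Δx = (10.5² − 7.50²)/(2·2.1) = 12.9 m

Phase 2 (decelerating): v₀ = 10.5 m/s, a = -1.8 m/s².
v = v₀ + at = 10.5 + (-1.8)(3.5) = 4.20 m/s
Δx = v₀t + ½at² = 10.5·3.5 + 0.5·-1.8·3.5² = 25.7 m
Distance in phase 2 = 25.7 m

25.7 m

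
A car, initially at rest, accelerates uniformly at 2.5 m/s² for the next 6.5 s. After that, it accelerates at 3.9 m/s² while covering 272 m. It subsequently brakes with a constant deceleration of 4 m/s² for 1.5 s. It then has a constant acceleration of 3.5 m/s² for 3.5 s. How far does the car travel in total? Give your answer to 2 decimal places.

Phase 1 (accelerating): v₀ = 0 m/s, a = 2.5 m/s².
v = v₀ + at = 0 + (2.5)(6.5) = 16.2 m/s
Δx = v₀t + ½at² = 0·6.5 + 0.5·2.5·6.5² = 52.8 m

Phase 2 (accelerating): v₀ = 16.2 m/s, a = 3.9 m/s².
v² = v₀² + 2aΔx = 16.2² + 2·3.9·272 = 2390 → v = 48.8 m/s
t = (v − v₀)/a = (48.8 − 16.2)/3.9 = 8.36 s

Phase 3 (decelerating): v₀ = 48.8 m/s, a = -4 m/s².
v = v₀ + at = 48.8 + (-4)(1.5) = 42.8 m/s
Δx = v₀t + ½at² = 48.8·1.5 + 0.5·-4·1.5² = 68.8 m

Phase 4 (accelerating): v₀ = 42.8 m/s, a = 3.5 m/s².
v = v₀ + at = 42.8 + (3.5)(3.5) = 55.1 m/s
Δx = v₀t + ½at² = 42.8·3.5 + 0.5·3.5·3.5² = 171 m
Total distance = 52.8 + 272 + 68.8 + 171 = 565 m

564.97 m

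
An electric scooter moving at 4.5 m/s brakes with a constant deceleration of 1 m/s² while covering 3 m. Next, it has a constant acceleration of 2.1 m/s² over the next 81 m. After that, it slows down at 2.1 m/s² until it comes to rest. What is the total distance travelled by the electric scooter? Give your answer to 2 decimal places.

Phase 1 (decelerating): v₀ = 4.50 m/s, a = -1 m/s².
v² = v₀² + 2aΔx = 4.50² + 2·-1·3 = 14.2 → v = 3.77 m/s
t = (v − v₀)/a = (3.77 − 4.50)/-1 = 0.725 s

Phase 2 (accelerating): v₀ = 3.77 m/s, a = 2.1 m/s².
v² = v₀² + 2aΔx = 3.77² + 2·2.1·81 = 354 → v = 18.8 m/s
t = (v − v₀)/a = (18.8 − 3.77)/2.1 = 7.17 s

Phase 3 (decelerating): v₀ = 18.8 m/s, a = -2.1 m/s².
v = v₀ + at → t = (0 − 18.8) / -2.1 = 8.97 s
v² = v₀² + 2aΔx → Δx = (0² − 18.8²)/(2·-2.1) = 84.4 m
Total distance = 3.00 + 81.0 + 84.4 = 168 m

168.39 m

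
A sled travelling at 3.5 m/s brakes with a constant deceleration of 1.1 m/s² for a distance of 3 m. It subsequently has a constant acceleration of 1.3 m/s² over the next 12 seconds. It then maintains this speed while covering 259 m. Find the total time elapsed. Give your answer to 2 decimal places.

Phase 1 (decelerating): v₀ = 3.50 m/s, a = -1.1 m/s².
v² = v₀² + 2aΔx = 3.50² + 2·-1.1·3 = 5.65 → v = 2.38 m/s
t = (v − v₀)/a = (2.38 − 3.50)/-1.1 = 1.02 s

Phase 2 (accelerating): v₀ = 2.38 m/s, a = 1.3 m/s².
v = v₀ + at = 2.38 + (1.3)(12) = 18.0 m/s
Δx = v₀t + ½at² = 2.38·12 + 0.5·1.3·12² = 122 m

Phase 3 (constant speed): v₀ = 18.0 m/s, a = 0 m/s².
Constant speed: t = d/v = 259/18.0 = 14.4 s
Total time = 1.02 + 12.0 + 14.4 = 27.4 s

27.43 s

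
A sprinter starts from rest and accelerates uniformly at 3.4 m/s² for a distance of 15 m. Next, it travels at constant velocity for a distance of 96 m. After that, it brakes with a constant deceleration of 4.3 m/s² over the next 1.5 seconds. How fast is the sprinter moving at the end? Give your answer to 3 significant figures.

3.65 m/s

Phase 1 (accelerating): v₀ = 0 m/s, a = 3.4 m/s².
v² = v₀² + 2aΔx = 0² + 2·3.4·15 = 102 → v = 10.1 m/s
t = (v − v₀)/a = (10.1 − 0)/3.4 = 2.97 s

Phase 2 (constant speed): v₀ = 10.1 m/s, a = 0 m/s².
Constant speed: t = d/v = 96/10.1 = 9.51 s

Phase 3 (decelerating): v₀ = 10.1 m/s, a = -4.3 m/s².
v = v₀ + at = 10.1 + (-4.3)(1.5) = 3.65 m/s
Δx = v₀t + ½at² = 10.1·1.5 + 0.5·-4.3·1.5² = 10.3 m
Final speed = 3.65 m/s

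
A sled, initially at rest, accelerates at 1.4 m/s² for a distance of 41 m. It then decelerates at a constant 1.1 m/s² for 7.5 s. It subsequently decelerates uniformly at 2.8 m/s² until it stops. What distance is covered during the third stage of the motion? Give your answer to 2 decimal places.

Phase 1 (accelerating): v₀ = 0 m/s, a = 1.4 m/s².
v² = v₀² + 2aΔx = 0² + 2·1.4·41 = 115 → v = 10.7 m/s
t = (v − v₀)/a = (10.7 − 0)/1.4 = 7.65 s

Phase 2 (decelerating): v₀ = 10.7 m/s, a = -1.1 m/s².
v = v₀ + at = 10.7 + (-1.1)(7.5) = 2.46 m/s
Δx = v₀t + ½at² = 10.7·7.5 + 0.5·-1.1·7.5² = 49.4 m

Phase 3 (decelerating): v₀ = 2.46 m/s, a = -2.8 m/s².
v = v₀ + at → t = (0 − 2.46) / -2.8 = 0.880 s
v² = v₀² + 2aΔx → Δx = (0² − 2.46²)/(2·-2.8) = 1.08 m
Distance in phase 3 = 1.08 m

1.08 m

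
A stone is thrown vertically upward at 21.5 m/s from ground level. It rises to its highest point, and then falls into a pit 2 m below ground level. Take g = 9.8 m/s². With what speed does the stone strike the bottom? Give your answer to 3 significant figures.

22.4 m/s

Phase 1 (rising): v₀ = 21.5 m/s, a = -9.8 m/s².
v = v₀ + at → t = (0 − 21.5) / -9.8 = 2.19 s
v² = v₀² + 2aΔx → Δx = (0² − 21.5²)/(2·-9.8) = 23.6 m

Phase 2 (falling): v₀ = 0 m/s, a = -9.8 m/s².
Falls 25.6 m from rest: t = √(2·25.6/9.8) = 2.29 s; v = g·t = 22.4 m/s.
Final speed = 22.4 m/s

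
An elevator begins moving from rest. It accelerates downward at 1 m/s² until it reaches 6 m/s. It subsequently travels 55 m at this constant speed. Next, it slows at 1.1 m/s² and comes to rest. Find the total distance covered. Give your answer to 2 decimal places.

Phase 1 (accelerating): v₀ = 0 m/s, a = 1 m/s².
v = v₀ + at → t = (6 − 0) / 1 = 6.00 s
v² = v₀² + 2aΔx → Δx = (6² − 0²)/(2·1) = 18.0 m

Phase 2 (constant speed): v₀ = 6.00 m/s, a = 0 m/s².
Constant speed: t = d/v = 55/6.00 = 9.17 s

Phase 3 (decelerating): v₀ = 6.00 m/s, a = -1.1 m/s².
v = v₀ + at → t = (0 − 6.00) / -1.1 = 5.45 s
v² = v₀² + 2aΔx → Δx = (0² − 6.00²)/(2·-1.1) = 16.4 m
Total distance = 18.0 + 55.0 + 16.4 = 89.4 m

89.36 m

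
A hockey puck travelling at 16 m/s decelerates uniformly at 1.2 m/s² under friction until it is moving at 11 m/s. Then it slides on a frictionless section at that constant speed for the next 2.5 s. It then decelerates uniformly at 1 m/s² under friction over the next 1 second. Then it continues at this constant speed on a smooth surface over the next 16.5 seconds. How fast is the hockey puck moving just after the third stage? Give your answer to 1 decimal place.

Phase 1 (decelerating): v₀ = 16.0 m/s, a = -1.2 m/s².
v = v₀ + at → t = (11 − 16.0) / -1.2 = 4.17 s
v² = v₀² + 2aΔx → Δx = (11² − 16.0²)/(2·-1.2) = 56.2 m

Phase 2 (constant speed): v₀ = 11.0 m/s, a = 0 m/s².
v = v₀ + at = 11.0 + (0)(2.5) = 11.0 m/s
Δx = v₀t + ½at² = 11.0·2.5 + 0.5·0·2.5² = 27.5 m

Phase 3 (decelerating): v₀ = 11.0 m/s, a = -1 m/s².
v = v₀ + at = 11.0 + (-1)(1) = 10.0 m/s
Δx = v₀t + ½at² = 11.0·1 + 0.5·-1·1² = 10.5 m
Speed at end of phase 3 = 10.0 m/s

10.0 m/s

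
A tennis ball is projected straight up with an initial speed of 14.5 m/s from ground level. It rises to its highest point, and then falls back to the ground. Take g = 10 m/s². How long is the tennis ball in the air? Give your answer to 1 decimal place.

2.9 s

Phase 1 (rising): v₀ = 14.5 m/s, a = -10 m/s².
v = v₀ + at → t = (0 − 14.5) / -10 = 1.45 s
v² = v₀² + 2aΔx → Δx = (0² − 14.5²)/(2·-10) = 10.5 m

Phase 2 (falling): v₀ = 0 m/s, a = -10 m/s².
Falls 10.5 m from rest: t = √(2·10.5/10) = 1.45 s; v = g·t = 14.5 m/s.
Total time = 1.45 + 1.45 = 2.90 s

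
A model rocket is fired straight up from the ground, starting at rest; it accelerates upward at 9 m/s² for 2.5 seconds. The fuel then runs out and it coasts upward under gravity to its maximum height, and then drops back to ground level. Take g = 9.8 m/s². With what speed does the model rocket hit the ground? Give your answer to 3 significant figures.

Phase 1 (powered ascent): v₀ = 0 m/s, a = 9 m/s².
v = v₀ + at = 0 + (9)(2.5) = 22.5 m/s
Δx = v₀t + ½at² = 0·2.5 + 0.5·9·2.5² = 28.1 m

Phase 2 (coasting upward): v₀ = 22.5 m/s, a = -9.8 m/s².
v = v₀ + at → t = (0 − 22.5) / -9.8 = 2.30 s
v² = v₀² + 2aΔx → Δx = (0² − 22.5²)/(2·-9.8) = 25.8 m

Phase 3 (free fall): v₀ = 0 m/s, a = -9.8 m/s².
Falls 54.0 m from rest: t = √(2·54.0/9.8) = 3.32 s; v = g·t = 32.5 m/s.
Impact speed = 32.5 m/s

32.5 m/s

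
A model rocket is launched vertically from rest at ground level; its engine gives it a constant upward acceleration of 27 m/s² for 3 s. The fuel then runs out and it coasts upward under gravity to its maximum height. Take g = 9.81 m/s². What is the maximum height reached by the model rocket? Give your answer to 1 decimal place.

455.9 m

Phase 1 (powered ascent): v₀ = 0 m/s, a = 27 m/s².
v = v₀ + at = 0 + (27)(3) = 81.0 m/s
Δx = v₀t + ½at² = 0·3 + 0.5·27·3² = 122 m

Phase 2 (coasting upward): v₀ = 81.0 m/s, a = -9.81 m/s².
v = v₀ + at → t = (0 − 81.0) / -9.81 = 8.26 s
v² = v₀² + 2aΔx → Δx = (0² − 81.0²)/(2·-9.81) = 334 m
Maximum height = 122 + 334 = 456 m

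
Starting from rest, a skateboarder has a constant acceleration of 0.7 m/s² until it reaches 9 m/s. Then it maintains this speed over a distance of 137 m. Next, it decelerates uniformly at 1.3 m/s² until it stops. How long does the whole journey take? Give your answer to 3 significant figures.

35.0 s

Phase 1 (accelerating): v₀ = 0 m/s, a = 0.7 m/s².
v = v₀ + at → t = (9 − 0) / 0.7 = 12.9 s
v² = v₀² + 2aΔx → Δx = (9² − 0²)/(2·0.7) = 57.9 m

Phase 2 (constant speed): v₀ = 9.00 m/s, a = 0 m/s².
Constant speed: t = d/v = 137/9.00 = 15.2 s

Phase 3 (decelerating): v₀ = 9.00 m/s, a = -1.3 m/s².
v = v₀ + at → t = (0 − 9.00) / -1.3 = 6.92 s
v² = v₀² + 2aΔx → Δx = (0² − 9.00²)/(2·-1.3) = 31.2 m
Total time = 12.9 + 15.2 + 6.92 = 35.0 s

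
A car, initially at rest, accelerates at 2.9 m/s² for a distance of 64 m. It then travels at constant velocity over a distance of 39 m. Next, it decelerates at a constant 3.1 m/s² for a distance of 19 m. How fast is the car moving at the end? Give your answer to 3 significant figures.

15.9 m/s

Phase 1 (accelerating): v₀ = 0 m/s, a = 2.9 m/s².
v² = v₀² + 2aΔx = 0² + 2·2.9·64 = 371 → v = 19.3 m/s
t = (v − v₀)/a = (19.3 − 0)/2.9 = 6.64 s

Phase 2 (constant speed): v₀ = 19.3 m/s, a = 0 m/s².
Constant speed: t = d/v = 39/19.3 = 2.02 s

Phase 3 (decelerating): v₀ = 19.3 m/s, a = -3.1 m/s².
v² = v₀² + 2aΔx = 19.3² + 2·-3.1·19 = 253 → v = 15.9 m/s
t = (v − v₀)/a = (15.9 − 19.3)/-3.1 = 1.08 s
Final speed = 15.9 m/s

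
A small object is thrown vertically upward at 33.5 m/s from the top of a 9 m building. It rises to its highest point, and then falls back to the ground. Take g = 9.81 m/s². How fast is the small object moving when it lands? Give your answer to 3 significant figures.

Phase 1 (rising): v₀ = 33.5 m/s, a = -9.81 m/s².
v = v₀ + at → t = (0 − 33.5) / -9.81 = 3.41 s
v² = v₀² + 2aΔx → Δx = (0² − 33.5²)/(2·-9.81) = 57.2 m

Phase 2 (falling): v₀ = 0 m/s, a = -9.81 m/s².
Falls 66.2 m from rest: t = √(2·66.2/9.81) = 3.67 s; v = g·t = 36.0 m/s.
Final speed = 36.0 m/s

36.0 m/s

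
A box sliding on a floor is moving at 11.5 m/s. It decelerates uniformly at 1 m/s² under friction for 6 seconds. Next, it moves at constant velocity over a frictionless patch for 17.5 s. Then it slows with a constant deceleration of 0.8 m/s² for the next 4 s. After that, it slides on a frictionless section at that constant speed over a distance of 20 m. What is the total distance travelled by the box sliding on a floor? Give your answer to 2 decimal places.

Phase 1 (decelerating): v₀ = 11.5 m/s, a = -1 m/s².
v = v₀ + at = 11.5 + (-1)(6) = 5.50 m/s
Δx = v₀t + ½at² = 11.5·6 + 0.5·-1·6² = 51.0 m

Phase 2 (constant speed): v₀ = 5.50 m/s, a = 0 m/s².
v = v₀ + at = 5.50 + (0)(17.5) = 5.50 m/s
Δx = v₀t + ½at² = 5.50·17.5 + 0.5·0·17.5² = 96.2 m

Phase 3 (decelerating): v₀ = 5.50 m/s, a = -0.8 m/s².
v = v₀ + at = 5.50 + (-0.8)(4) = 2.30 m/s
Δx = v₀t + ½at² = 5.50·4 + 0.5·-0.8·4² = 15.6 m

Phase 4 (constant speed): v₀ = 2.30 m/s, a = 0 m/s².
Constant speed: t = d/v = 20/2.30 = 8.70 s
Total distance = 51.0 + 96.2 + 15.6 + 20.0 = 183 m

182.85 m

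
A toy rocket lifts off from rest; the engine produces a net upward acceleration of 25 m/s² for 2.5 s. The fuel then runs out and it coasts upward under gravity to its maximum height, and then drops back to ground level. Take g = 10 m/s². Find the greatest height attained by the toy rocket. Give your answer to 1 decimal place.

273.4 m

Phase 1 (powered ascent): v₀ = 0 m/s, a = 25 m/s².
v = v₀ + at = 0 + (25)(2.5) = 62.5 m/s
Δx = v₀t + ½at² = 0·2.5 + 0.5·25·2.5² = 78.1 m

Phase 2 (coasting upward): v₀ = 62.5 m/s, a = -10 m/s².
v = v₀ + at → t = (0 − 62.5) / -10 = 6.25 s
v² = v₀² + 2aΔx → Δx = (0² − 62.5²)/(2·-10) = 195 m
Maximum height = 78.1 + 195 = 273 m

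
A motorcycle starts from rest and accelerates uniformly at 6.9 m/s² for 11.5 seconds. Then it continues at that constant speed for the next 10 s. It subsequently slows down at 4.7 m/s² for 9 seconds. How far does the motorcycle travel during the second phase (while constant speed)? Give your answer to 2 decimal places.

Phase 1 (accelerating): v₀ = 0 m/s, a = 6.9 m/s².
v = v₀ + at = 0 + (6.9)(11.5) = 79.4 m/s
Δx = v₀t + ½at² = 0·11.5 + 0.5·6.9·11.5² = 456 m

Phase 2 (constant speed): v₀ = 79.4 m/s, a = 0 m/s².
v = v₀ + at = 79.4 + (0)(10) = 79.4 m/s
Δx = v₀t + ½at² = 79.4·10 + 0.5·0·10² = 794 m
Distance in phase 2 = 794 m

793.50 m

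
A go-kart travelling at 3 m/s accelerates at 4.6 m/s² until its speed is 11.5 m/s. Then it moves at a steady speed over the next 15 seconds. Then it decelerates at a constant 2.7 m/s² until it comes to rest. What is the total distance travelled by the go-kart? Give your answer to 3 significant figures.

210 m

Phase 1 (accelerating): v₀ = 3.00 m/s, a = 4.6 m/s².
v = v₀ + at → t = (11.5 − 3.00) / 4.6 = 1.85 s
v² = v₀² + 2aΔx → Δx = (11.5² − 3.00²)/(2·4.6) = 13.4 m

Phase 2 (constant speed): v₀ = 11.5 m/s, a = 0 m/s².
v = v₀ + at = 11.5 + (0)(15) = 11.5 m/s
Δx = v₀t + ½at² = 11.5·15 + 0.5·0·15² = 172 m

Phase 3 (decelerating): v₀ = 11.5 m/s, a = -2.7 m/s².
v = v₀ + at → t = (0 − 11.5) / -2.7 = 4.26 s
v² = v₀² + 2aΔx → Δx = (0² − 11.5²)/(2·-2.7) = 24.5 m
Total distance = 13.4 + 172 + 24.5 = 210 m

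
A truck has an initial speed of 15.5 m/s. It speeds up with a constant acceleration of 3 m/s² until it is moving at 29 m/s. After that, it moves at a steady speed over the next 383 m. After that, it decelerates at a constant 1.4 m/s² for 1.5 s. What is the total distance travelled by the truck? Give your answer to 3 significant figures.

525 m

Phase 1 (accelerating): v₀ = 15.5 m/s, a = 3 m/s².
v = v₀ + at → t = (29 − 15.5) / 3 = 4.50 s
v² = v₀² + 2aΔx → Δx = (29² − 15.5²)/(2·3) = 100 m

Phase 2 (constant speed): v₀ = 29.0 m/s, a = 0 m/s².
Constant speed: t = d/v = 383/29.0 = 13.2 s

Phase 3 (decelerating): v₀ = 29.0 m/s, a = -1.4 m/s².
v = v₀ + at = 29.0 + (-1.4)(1.5) = 26.9 m/s
Δx = v₀t + ½at² = 29.0·1.5 + 0.5·-1.4·1.5² = 41.9 m
Total distance = 100 + 383 + 41.9 = 525 m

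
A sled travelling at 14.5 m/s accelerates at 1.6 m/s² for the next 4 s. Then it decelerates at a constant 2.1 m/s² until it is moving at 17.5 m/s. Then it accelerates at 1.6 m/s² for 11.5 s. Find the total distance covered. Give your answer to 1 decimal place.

Phase 1 (accelerating): v₀ = 14.5 m/s, a = 1.6 m/s².
v = v₀ + at = 14.5 + (1.6)(4) = 20.9 m/s
Δx = v₀t + ½at² = 14.5·4 + 0.5·1.6·4² = 70.8 m

Phase 2 (decelerating): v₀ = 20.9 m/s, a = -2.1 m/s².
v = v₀ + at → t = (17.5 − 20.9) / -2.1 = 1.62 s
v² = v₀² + 2aΔx → Δx = (17.5² − 20.9²)/(2·-2.1) = 31.1 m

Phase 3 (accelerating): v₀ = 17.5 m/s, a = 1.6 m/s².
v = v₀ + at = 17.5 + (1.6)(11.5) = 35.9 m/s
Δx = v₀t + ½at² = 17.5·11.5 + 0.5·1.6·11.5² = 307 m
Total distance = 70.8 + 31.1 + 307 = 409 m

408.9 m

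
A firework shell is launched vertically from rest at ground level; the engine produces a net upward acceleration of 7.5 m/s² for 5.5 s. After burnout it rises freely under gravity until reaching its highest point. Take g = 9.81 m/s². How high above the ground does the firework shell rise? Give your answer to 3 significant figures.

200 m

Phase 1 (powered ascent): v₀ = 0 m/s, a = 7.5 m/s².
v = v₀ + at = 0 + (7.5)(5.5) = 41.2 m/s
Δx = v₀t + ½at² = 0·5.5 + 0.5·7.5·5.5² = 113 m

Phase 2 (coasting upward): v₀ = 41.2 m/s, a = -9.81 m/s².
v = v₀ + at → t = (0 − 41.2) / -9.81 = 4.20 s
v² = v₀² + 2aΔx → Δx = (0² − 41.2²)/(2·-9.81) = 86.7 m
Maximum height = 113 + 86.7 = 200 m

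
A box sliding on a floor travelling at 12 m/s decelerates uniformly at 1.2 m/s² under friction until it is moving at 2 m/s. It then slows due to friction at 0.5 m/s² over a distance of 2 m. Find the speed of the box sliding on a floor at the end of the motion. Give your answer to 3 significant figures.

Phase 1 (decelerating): v₀ = 12.0 m/s, a = -1.2 m/s².
v = v₀ + at → t = (2 − 12.0) / -1.2 = 8.33 s
v² = v₀² + 2aΔx → Δx = (2² − 12.0²)/(2·-1.2) = 58.3 m

Phase 2 (decelerating): v₀ = 2.00 m/s, a = -0.5 m/s².
v² = v₀² + 2aΔx = 2.00² + 2·-0.5·2 = 2.00 → v = 1.41 m/s
t = (v − v₀)/a = (1.41 − 2.00)/-0.5 = 1.17 s
Final speed = 1.41 m/s

1.41 m/s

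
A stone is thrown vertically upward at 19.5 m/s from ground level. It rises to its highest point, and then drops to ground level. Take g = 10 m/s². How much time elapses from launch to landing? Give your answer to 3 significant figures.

3.90 s

Phase 1 (rising): v₀ = 19.5 m/s, a = -10 m/s².
v = v₀ + at → t = (0 − 19.5) / -10 = 1.95 s
v² = v₀² + 2aΔx → Δx = (0² − 19.5²)/(2·-10) = 19.0 m

Phase 2 (falling): v₀ = 0 m/s, a = -10 m/s².
Falls 19.0 m from rest: t = √(2·19.0/10) = 1.95 s; v = g·t = 19.5 m/s.
Total time = 1.95 + 1.95 = 3.90 s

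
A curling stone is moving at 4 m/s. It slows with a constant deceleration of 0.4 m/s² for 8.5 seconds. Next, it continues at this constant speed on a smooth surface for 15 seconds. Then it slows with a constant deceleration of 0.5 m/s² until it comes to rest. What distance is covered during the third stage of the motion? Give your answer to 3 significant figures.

Phase 1 (decelerating): v₀ = 4.00 m/s, a = -0.4 m/s².
v = v₀ + at = 4.00 + (-0.4)(8.5) = 0.600 m/s
Δx = v₀t + ½at² = 4.00·8.5 + 0.5·-0.4·8.5² = 19.5 m

Phase 2 (constant speed): v₀ = 0.600 m/s, a = 0 m/s².
v = v₀ + at = 0.600 + (0)(15) = 0.600 m/s
Δx = v₀t + ½at² = 0.600·15 + 0.5·0·15² = 9.00 m

Phase 3 (decelerating): v₀ = 0.600 m/s, a = -0.5 m/s².
v = v₀ + at → t = (0 − 0.600) / -0.5 = 1.20 s
v² = v₀² + 2aΔx → Δx = (0² − 0.600²)/(2·-0.5) = 0.360 m
Distance in phase 3 = 0.360 m

0.360 m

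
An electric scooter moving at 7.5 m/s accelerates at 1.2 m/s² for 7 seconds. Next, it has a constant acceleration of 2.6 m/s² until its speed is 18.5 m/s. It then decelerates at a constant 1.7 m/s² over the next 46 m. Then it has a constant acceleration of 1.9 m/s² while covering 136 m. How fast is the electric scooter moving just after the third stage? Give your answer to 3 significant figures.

Phase 1 (accelerating): v₀ = 7.50 m/s, a = 1.2 m/s².
v = v₀ + at = 7.50 + (1.2)(7) = 15.9 m/s
Δx = v₀t + ½at² = 7.50·7 + 0.5·1.2·7² = 81.9 m

Phase 2 (accelerating): v₀ = 15.9 m/s, a = 2.6 m/s².
v = v₀ + at → t = (18.5 − 15.9) / 2.6 = 1.00 s
v² = v₀² + 2aΔx → Δx = (18.5² − 15.9²)/(2·2.6) = 17.2 m

Phase 3 (decelerating): v₀ = 18.5 m/s, a = -1.7 m/s².
v² = v₀² + 2aΔx = 18.5² + 2·-1.7·46 = 186 → v = 13.6 m/s
t = (v − v₀)/a = (13.6 − 18.5)/-1.7 = 2.86 s
Speed at end of phase 3 = 13.6 m/s

13.6 m/s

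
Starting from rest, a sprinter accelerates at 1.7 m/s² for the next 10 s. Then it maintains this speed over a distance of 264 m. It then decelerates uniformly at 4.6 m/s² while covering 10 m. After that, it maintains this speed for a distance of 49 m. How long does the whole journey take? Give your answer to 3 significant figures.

29.7 s

Phase 1 (accelerating): v₀ = 0 m/s, a = 1.7 m/s².
v = v₀ + at = 0 + (1.7)(10) = 17.0 m/s
Δx = v₀t + ½at² = 0·10 + 0.5·1.7·10² = 85.0 m

Phase 2 (constant speed): v₀ = 17.0 m/s, a = 0 m/s².
Constant speed: t = d/v = 264/17.0 = 15.5 s

Phase 3 (decelerating): v₀ = 17.0 m/s, a = -4.6 m/s².
v² = v₀² + 2aΔx = 17.0² + 2·-4.6·10 = 197 → v = 14.0 m/s
t = (v − v₀)/a = (14.0 − 17.0)/-4.6 = 0.644 s

Phase 4 (constant speed): v₀ = 14.0 m/s, a = 0 m/s².
Constant speed: t = d/v = 49/14.0 = 3.49 s
Total time = 10.0 + 15.5 + 0.644 + 3.49 = 29.7 s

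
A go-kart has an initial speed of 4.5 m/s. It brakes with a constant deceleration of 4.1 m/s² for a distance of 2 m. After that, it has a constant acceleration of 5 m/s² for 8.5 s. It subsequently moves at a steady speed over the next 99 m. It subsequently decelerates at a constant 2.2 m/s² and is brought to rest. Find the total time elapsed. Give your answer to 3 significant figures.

31.6 s

Phase 1 (decelerating): v₀ = 4.50 m/s, a = -4.1 m/s².
v² = v₀² + 2aΔx = 4.50² + 2·-4.1·2 = 3.85 → v = 1.96 m/s
t = (v − v₀)/a = (1.96 − 4.50)/-4.1 = 0.619 s

Phase 2 (accelerating): v₀ = 1.96 m/s, a = 5 m/s².
v = v₀ + at = 1.96 + (5)(8.5) = 44.5 m/s
Δx = v₀t + ½at² = 1.96·8.5 + 0.5·5·8.5² = 197 m

Phase 3 (constant speed): v₀ = 44.5 m/s, a = 0 m/s².
Constant speed: t = d/v = 99/44.5 = 2.23 s

Phase 4 (decelerating): v₀ = 44.5 m/s, a = -2.2 m/s².
v = v₀ + at → t = (0 − 44.5) / -2.2 = 20.2 s
v² = v₀² + 2aΔx → Δx = (0² − 44.5²)/(2·-2.2) = 449 m
Total time = 0.619 + 8.50 + 2.23 + 20.2 = 31.6 s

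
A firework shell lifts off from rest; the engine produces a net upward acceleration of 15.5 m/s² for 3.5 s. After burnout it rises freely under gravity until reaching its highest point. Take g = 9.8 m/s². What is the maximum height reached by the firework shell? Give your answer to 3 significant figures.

Phase 1 (powered ascent): v₀ = 0 m/s, a = 15.5 m/s².
v = v₀ + at = 0 + (15.5)(3.5) = 54.2 m/s
Δx = v₀t + ½at² = 0·3.5 + 0.5·15.5·3.5² = 94.9 m

Phase 2 (coasting upward): v₀ = 54.2 m/s, a = -9.8 m/s².
v = v₀ + at → t = (0 − 54.2) / -9.8 = 5.54 s
v² = v₀² + 2aΔx → Δx = (0² − 54.2²)/(2·-9.8) = 150 m
Maximum height = 94.9 + 150 = 245 m

245 m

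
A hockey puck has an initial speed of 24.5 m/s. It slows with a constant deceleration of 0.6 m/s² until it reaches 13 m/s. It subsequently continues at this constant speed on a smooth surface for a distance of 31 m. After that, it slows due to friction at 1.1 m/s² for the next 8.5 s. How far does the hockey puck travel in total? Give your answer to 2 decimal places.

461.14 m

Phase 1 (decelerating): v₀ = 24.5 m/s, a = -0.6 m/s².
v = v₀ + at → t = (13 − 24.5) / -0.6 = 19.2 s
v² = v₀² + 2aΔx → Δx = (13² − 24.5²)/(2·-0.6) = 359 m

Phase 2 (constant speed): v₀ = 13.0 m/s, a = 0 m/s².
Constant speed: t = d/v = 31/13.0 = 2.38 s

Phase 3 (decelerating): v₀ = 13.0 m/s, a = -1.1 m/s².
v = v₀ + at = 13.0 + (-1.1)(8.5) = 3.65 m/s
Δx = v₀t + ½at² = 13.0·8.5 + 0.5·-1.1·8.5² = 70.8 m
Total distance = 359 + 31.0 + 70.8 = 461 m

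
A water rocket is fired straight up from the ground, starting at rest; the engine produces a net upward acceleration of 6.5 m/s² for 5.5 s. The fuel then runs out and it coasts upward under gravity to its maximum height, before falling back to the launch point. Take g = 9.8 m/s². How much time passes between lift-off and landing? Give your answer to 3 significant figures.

14.9 s

Phase 1 (powered ascent): v₀ = 0 m/s, a = 6.5 m/s².
v = v₀ + at = 0 + (6.5)(5.5) = 35.8 m/s
Δx = v₀t + ½at² = 0·5.5 + 0.5·6.5·5.5² = 98.3 m

Phase 2 (coasting upward): v₀ = 35.8 m/s, a = -9.8 m/s².
v = v₀ + at → t = (0 − 35.8) / -9.8 = 3.65 s
v² = v₀² + 2aΔx → Δx = (0² − 35.8²)/(2·-9.8) = 65.2 m

Phase 3 (free fall): v₀ = 0 m/s, a = -9.8 m/s².
Falls 164 m from rest: t = √(2·164/9.8) = 5.78 s; v = g·t = 56.6 m/s.
Total time = 5.50 + 3.65 + 5.78 = 14.9 s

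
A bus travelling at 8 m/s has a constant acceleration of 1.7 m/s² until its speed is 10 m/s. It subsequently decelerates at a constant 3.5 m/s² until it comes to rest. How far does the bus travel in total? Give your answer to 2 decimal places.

24.87 m

Phase 1 (accelerating): v₀ = 8.00 m/s, a = 1.7 m/s².
v = v₀ + at → t = (10 − 8.00) / 1.7 = 1.18 s
v² = v₀² + 2aΔx → Δx = (10² − 8.00²)/(2·1.7) = 10.6 m

Phase 2 (decelerating): v₀ = 10.0 m/s, a = -3.5 m/s².
v = v₀ + at → t = (0 − 10.0) / -3.5 = 2.86 s
v² = v₀² + 2aΔx → Δx = (0² − 10.0²)/(2·-3.5) = 14.3 m
Total distance = 10.6 + 14.3 = 24.9 m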